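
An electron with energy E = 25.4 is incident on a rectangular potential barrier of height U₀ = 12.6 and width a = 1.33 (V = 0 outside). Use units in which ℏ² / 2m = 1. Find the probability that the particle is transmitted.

Above the barrier the interior wavenumber is k₂ = √(2m(E − U₀))/ℏ = 3.578, giving phase k₂a = 4.758.
Matching at both interfaces gives T⁻¹ = 1 + U₀² sin²(k₂a) / [4E(E − U₀)] = 1.122, hence T = 0.891.

T = 0.891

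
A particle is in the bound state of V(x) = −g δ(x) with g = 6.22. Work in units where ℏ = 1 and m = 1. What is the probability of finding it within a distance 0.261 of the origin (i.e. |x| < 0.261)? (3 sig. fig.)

P = 0.961

The normalised bound state is ψ = √κ e^{−κ|x|} with κ = mg/ℏ² = 6.220.
P(|x| < d) = ∫_{−d}^{d} κ e^{−2κ|x|} dx = 1 − e^{−2κd} = 1 − e^{−3.247} = 0.9611.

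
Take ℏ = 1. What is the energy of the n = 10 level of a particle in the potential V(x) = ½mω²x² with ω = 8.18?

Using E_n = (n + ½)ℏω: E_10 = 10.5 × 8.18 = 85.89.

E = 85.9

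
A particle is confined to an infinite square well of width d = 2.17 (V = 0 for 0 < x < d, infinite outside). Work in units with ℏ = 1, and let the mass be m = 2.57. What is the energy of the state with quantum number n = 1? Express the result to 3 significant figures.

The infinite-well eigenfunctions ψ_n = √(2/d) sin(nπx/d) vanish at both walls, giving E_n = n²π²ℏ²/(2md²).
E_1 = 1² × π² / (2 × 2.57 × 2.17²) = 0.4078.

E = 0.408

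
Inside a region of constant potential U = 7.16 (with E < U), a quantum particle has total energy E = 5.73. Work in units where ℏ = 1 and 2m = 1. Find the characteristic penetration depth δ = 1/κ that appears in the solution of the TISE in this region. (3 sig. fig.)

Since E < U the TISE in this region is ψ'' = κ²ψ with κ = √(2m(U − E))/ℏ.
κ = √(2 × 0.5 × 1.43) = 1.196. The penetration depth is δ = 1/κ = 0.836.

δ = 0.836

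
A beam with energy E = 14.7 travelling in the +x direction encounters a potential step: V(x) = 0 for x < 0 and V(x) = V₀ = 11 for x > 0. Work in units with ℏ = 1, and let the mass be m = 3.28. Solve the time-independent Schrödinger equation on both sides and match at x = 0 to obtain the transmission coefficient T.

The wavenumbers are k₁ = √(2mE)/ℏ = 9.820 on the left and k₂ = √(2m(E − V₀))/ℏ = 4.927 on the right.
Matching ψ and ψ′ at x = 0 gives r = (k₁ − k₂)/(k₁ + k₂), so R = r² = 0.1101 and T = 1 − R = 0.8899.

T = 0.890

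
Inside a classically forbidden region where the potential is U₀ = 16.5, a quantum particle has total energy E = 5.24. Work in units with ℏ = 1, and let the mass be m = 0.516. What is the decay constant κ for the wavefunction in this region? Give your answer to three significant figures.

κ = 3.41

Since E < U₀ the TISE in this region is ψ'' = κ²ψ with κ = √(2m(U₀ − E))/ℏ.
κ = √(2 × 0.516 × 11.26) = 3.409.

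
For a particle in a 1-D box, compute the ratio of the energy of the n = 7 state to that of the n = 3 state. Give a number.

5.44444

Since E_n ∝ n², the ratio is (7/3)² = 5.44444.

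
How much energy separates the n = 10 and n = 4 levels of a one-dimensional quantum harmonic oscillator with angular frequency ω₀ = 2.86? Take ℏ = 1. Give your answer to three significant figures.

E_n = ℏω₀(n + ½), so ΔE = (10 − 4) ℏω₀ = 6 × 2.86 = 17.16.

ΔE = 17.2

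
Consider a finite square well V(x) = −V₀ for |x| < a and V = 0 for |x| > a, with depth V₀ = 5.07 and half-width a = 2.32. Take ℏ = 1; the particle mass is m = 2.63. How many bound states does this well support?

Define the well-strength parameter z₀ = (a/ℏ)√(2mV₀) = 2.32 × √(2·2.63·5.07) = 11.98.
The even/odd transcendental equations gain one root per π/2 in z₀, giving N = 1 + ⌊2z₀/π⌋ = 1 + ⌊7.627⌋ = 8.

N = 8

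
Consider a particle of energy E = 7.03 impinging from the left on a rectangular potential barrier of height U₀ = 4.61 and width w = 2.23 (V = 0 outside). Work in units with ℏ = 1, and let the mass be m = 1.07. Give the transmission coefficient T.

T = 0.786

Above the barrier the interior wavenumber is k₂ = √(2m(E − U₀))/ℏ = 2.276, giving phase k₂w = 5.075.
Matching at both interfaces gives T⁻¹ = 1 + U₀² sin²(k₂w) / [4E(E − U₀)] = 1.273, hence T = 0.786.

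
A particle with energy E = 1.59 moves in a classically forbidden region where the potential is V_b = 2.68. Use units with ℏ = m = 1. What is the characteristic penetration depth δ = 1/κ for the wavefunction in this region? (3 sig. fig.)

Since E < V_b the TISE in this region is ψ'' = κ²ψ with κ = √(2m(V_b − E))/ℏ.
κ = √(2 × 1 × 1.09) = 1.476. The penetration depth is δ = 1/κ = 0.677.

δ = 0.677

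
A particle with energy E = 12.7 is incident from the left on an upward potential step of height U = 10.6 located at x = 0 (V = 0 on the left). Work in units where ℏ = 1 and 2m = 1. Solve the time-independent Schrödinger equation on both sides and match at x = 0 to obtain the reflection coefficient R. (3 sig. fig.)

On each side the TISE gives plane waves with k = √(2m(E − V))/ℏ: k₁ = √(2·½·12.7) = 3.564, k₂ = √(2·½·2.1) = 1.449.
Continuity of ψ and ψ′ at the step yields the reflection amplitude r = (k₁ − k₂)/(k₁ + k₂) = 0.4218; thus R = |r|² = 0.1779, T = 0.8221.

R = 0.178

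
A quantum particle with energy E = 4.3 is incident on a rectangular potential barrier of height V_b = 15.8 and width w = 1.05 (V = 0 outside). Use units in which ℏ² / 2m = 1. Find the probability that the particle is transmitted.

Since E < V_b the interior solution is evanescent with decay constant κ = √(2m(V_b − E))/ℏ = 3.391.
κw = 3.561, sinh(κw) = 17.58.
The exact tunnelling result is T⁻¹ = 1 + V_b² sinh²(κw) / [4E(V_b − E)] = 391.1, so T = 0.00256.

T = 0.00256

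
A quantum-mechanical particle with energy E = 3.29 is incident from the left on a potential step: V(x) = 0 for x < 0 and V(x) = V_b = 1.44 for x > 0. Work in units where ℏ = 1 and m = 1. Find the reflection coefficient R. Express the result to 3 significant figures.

R = 0.0204

On each side the TISE gives plane waves with k = √(2m(E − V))/ℏ: k₁ = √(2·1·3.29) = 2.565, k₂ = √(2·1·1.85) = 1.924.
Matching ψ and ψ′ at x = 0 gives r = (k₁ − k₂)/(k₁ + k₂), so R = r² = 0.02043 and T = 1 − R = 0.9796.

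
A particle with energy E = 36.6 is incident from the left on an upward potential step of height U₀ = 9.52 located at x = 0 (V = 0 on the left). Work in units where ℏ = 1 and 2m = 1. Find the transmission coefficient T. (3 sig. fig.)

On each side the TISE gives plane waves with k = √(2m(E − V))/ℏ: k₁ = √(2·½·36.6) = 6.050, k₂ = √(2·½·27.08) = 5.204.
Matching ψ and ψ′ at x = 0 gives r = (k₁ − k₂)/(k₁ + k₂), so R = r² = 0.005651 and T = 1 − R = 0.9943.

T = 0.994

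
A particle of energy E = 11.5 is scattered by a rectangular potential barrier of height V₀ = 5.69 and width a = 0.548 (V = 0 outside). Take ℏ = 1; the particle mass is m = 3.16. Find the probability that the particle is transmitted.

T = 0.996

E > V₀: inside the barrier k₂ = √(2m(E − V₀))/ℏ = 6.060, k₂a = 3.321.
T = [1 + V₀² sin²(k₂a) / (4E(E − V₀))]⁻¹ = 1/1.004 = 0.996.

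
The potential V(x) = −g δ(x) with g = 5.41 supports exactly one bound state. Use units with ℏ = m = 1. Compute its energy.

The bound state is ψ(x) = √κ e^{−κ|x|}. The derivative jump ψ'(0⁺) − ψ'(0⁻) = −(2mg/ℏ²)ψ(0) fixes κ = mg/ℏ² = 5.410.
Then E = −ℏ²κ²/(2m) = −mg²/(2ℏ²) = -14.63.

E = -14.6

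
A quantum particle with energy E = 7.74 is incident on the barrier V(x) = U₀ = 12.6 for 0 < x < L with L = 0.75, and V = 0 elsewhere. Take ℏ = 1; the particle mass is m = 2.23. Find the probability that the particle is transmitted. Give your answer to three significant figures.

T = 0.00351

E < U₀: inside the barrier ψ ∝ e^{±κx} with κ = √(2m(U₀ − E))/ℏ = 4.656.
κL = 3.492, sinh(κL) = 16.41.
Matching ψ, ψ′ at both faces gives T = [1 + U₀² sinh²(κL) / (4E(U₀ − E))]⁻¹ = 1/285.0 = 0.00351.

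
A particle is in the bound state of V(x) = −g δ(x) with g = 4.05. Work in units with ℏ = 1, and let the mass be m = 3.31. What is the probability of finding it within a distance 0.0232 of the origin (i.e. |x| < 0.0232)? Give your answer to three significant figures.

The normalised bound state is ψ = √κ e^{−κ|x|} with κ = mg/ℏ² = 13.41.
P(|x| < d) = ∫_{−d}^{d} κ e^{−2κ|x|} dx = 1 − e^{−2κd} = 1 − e^{−0.6220} = 0.4631.

P = 0.463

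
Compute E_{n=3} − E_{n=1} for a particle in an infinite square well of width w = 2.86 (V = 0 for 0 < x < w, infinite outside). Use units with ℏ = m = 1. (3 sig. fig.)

ΔE = 4.83

E_n = n²π²ℏ²/(2mw²), so ΔE = (3² − 1²) π²ℏ²/(2mw²).
ΔE = 8 × π² / (2 × 1 × 2.86²) = 4.826.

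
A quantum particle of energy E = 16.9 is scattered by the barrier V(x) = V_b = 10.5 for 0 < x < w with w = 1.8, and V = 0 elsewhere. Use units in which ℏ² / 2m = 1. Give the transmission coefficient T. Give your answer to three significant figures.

Above the barrier the interior wavenumber is k₂ = √(2m(E − V_b))/ℏ = 2.530, giving phase k₂w = 4.554.
T = [1 + V_b² sin²(k₂w) / (4E(E − V_b))]⁻¹ = 1/1.248 = 0.801.

T = 0.801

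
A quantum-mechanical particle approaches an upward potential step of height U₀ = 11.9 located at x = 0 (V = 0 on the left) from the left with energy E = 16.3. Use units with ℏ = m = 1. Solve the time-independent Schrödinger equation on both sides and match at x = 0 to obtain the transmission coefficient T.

On each side the TISE gives plane waves with k = √(2m(E − V))/ℏ: k₁ = √(2·1·16.3) = 5.710, k₂ = √(2·1·4.4) = 2.966.
Continuity of ψ and ψ′ at the step yields the reflection amplitude r = (k₁ − k₂)/(k₁ + k₂) = 0.3162; thus R = |r|² = 0.09997, T = 0.9000.

T = 0.900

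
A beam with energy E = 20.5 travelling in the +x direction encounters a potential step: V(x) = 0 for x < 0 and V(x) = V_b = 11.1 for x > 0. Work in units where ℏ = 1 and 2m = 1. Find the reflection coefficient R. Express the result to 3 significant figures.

On each side the TISE gives plane waves with k = √(2m(E − V))/ℏ: k₁ = √(2·½·20.5) = 4.528, k₂ = √(2·½·9.4) = 3.066.
Continuity of ψ and ψ′ at the step yields the reflection amplitude r = (k₁ − k₂)/(k₁ + k₂) = 0.1925; thus R = |r|² = 0.03706, T = 0.9629.

R = 0.0371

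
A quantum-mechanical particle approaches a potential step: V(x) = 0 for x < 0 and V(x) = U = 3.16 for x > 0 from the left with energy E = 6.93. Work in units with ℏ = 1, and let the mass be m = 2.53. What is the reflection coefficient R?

R = 0.0228

On each side the TISE gives plane waves with k = √(2m(E − V))/ℏ: k₁ = √(2·2.53·6.93) = 5.922, k₂ = √(2·2.53·3.77) = 4.368.
Matching ψ and ψ′ at x = 0 gives r = (k₁ − k₂)/(k₁ + k₂), so R = r² = 0.02281 and T = 1 − R = 0.9772.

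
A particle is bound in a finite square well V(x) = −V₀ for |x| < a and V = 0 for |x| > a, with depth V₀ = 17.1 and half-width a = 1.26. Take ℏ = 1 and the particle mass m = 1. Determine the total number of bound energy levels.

N = 5

Define the well-strength parameter z₀ = (a/ℏ)√(2mV₀) = 1.26 × √(2·1·17.1) = 7.369.
A new bound state (alternating even/odd) appears each time z₀ passes a multiple of π/2, so N = ⌊2z₀/π⌋ + 1 = ⌊4.691⌋ + 1 = 5.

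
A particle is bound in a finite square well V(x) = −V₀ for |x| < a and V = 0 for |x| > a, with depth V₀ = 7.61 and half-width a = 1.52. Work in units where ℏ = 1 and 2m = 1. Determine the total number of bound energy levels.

N = 3

The dimensionless depth is z₀ = a√(2mV₀)/ℏ = 1.52 × √(7.610) = 4.193.
The even/odd transcendental equations gain one root per π/2 in z₀, giving N = 1 + ⌊2z₀/π⌋ = 1 + ⌊2.669⌋ = 3.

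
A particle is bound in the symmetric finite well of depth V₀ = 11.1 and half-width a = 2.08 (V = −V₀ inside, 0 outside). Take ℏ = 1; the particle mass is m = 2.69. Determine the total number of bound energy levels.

N = 11

The dimensionless depth is z₀ = a√(2mV₀)/ℏ = 2.08 × √(59.72) = 16.07.
The even/odd transcendental equations gain one root per π/2 in z₀, giving N = 1 + ⌊2z₀/π⌋ = 1 + ⌊10.23⌋ = 11.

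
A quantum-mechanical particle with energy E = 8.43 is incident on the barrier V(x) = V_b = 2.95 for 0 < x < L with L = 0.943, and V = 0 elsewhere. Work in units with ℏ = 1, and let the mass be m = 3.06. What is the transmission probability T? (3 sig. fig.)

Above the barrier the interior wavenumber is k₂ = √(2m(E − V_b))/ℏ = 5.791, giving phase k₂L = 5.461.
T = [1 + V_b² sin²(k₂L) / (4E(E − V_b))]⁻¹ = 1/1.025 = 0.975.

T = 0.975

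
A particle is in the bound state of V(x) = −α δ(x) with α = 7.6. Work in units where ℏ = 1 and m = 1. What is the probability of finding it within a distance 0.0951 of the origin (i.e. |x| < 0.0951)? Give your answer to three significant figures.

P = 0.764

The normalised bound state is ψ = √κ e^{−κ|x|} with κ = mα/ℏ² = 7.600.
P(|x| < d) = ∫_{−d}^{d} κ e^{−2κ|x|} dx = 1 − e^{−2κd} = 1 − e^{−1.446} = 0.7644.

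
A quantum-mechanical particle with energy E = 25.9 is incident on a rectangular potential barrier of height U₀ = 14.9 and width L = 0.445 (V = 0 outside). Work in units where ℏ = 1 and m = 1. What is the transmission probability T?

Above the barrier the interior wavenumber is k₂ = √(2m(E − U₀))/ℏ = 4.690, giving phase k₂L = 2.087.
Matching at both interfaces gives T⁻¹ = 1 + U₀² sin²(k₂L) / [4E(E − U₀)] = 1.147, hence T = 0.872.

T = 0.872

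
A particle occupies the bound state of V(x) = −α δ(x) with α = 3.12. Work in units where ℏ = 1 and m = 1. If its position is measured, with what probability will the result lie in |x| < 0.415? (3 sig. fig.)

The normalised bound state is ψ = √κ e^{−κ|x|} with κ = mα/ℏ² = 3.120.
P(|x| < d) = ∫_{−d}^{d} κ e^{−2κ|x|} dx = 1 − e^{−2κd} = 1 − e^{−2.590} = 0.9249.

P = 0.925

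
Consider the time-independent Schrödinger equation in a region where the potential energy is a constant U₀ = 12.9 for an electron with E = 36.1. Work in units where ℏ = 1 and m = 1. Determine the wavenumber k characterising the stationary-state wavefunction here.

k = 6.81

With E > U₀ the solution is oscillatory, ψ ∝ e^{±ikx} with k = √(2m(E − U₀))/ℏ.
k = √(2 × 1 × 23.2) = 6.812.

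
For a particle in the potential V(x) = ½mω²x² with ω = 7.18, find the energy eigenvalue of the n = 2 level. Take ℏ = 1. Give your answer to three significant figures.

E = 18.0

The oscillator eigenvalues are E_n = ℏω(n + ½), so E_2 = 7.18 × 2.5 = 17.95.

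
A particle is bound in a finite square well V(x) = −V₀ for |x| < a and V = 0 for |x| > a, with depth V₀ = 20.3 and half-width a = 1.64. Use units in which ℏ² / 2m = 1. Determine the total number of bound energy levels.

Define the well-strength parameter z₀ = (a/ℏ)√(2mV₀) = 1.64 × √(2·0.5·20.3) = 7.389.
A new bound state (alternating even/odd) appears each time z₀ passes a multiple of π/2, so N = ⌊2z₀/π⌋ + 1 = ⌊4.704⌋ + 1 = 5.

N = 5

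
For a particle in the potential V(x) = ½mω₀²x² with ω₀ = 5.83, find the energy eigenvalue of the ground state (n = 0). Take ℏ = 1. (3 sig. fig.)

The oscillator eigenvalues are E_n = ℏω₀(n + ½), so E_0 = 5.83 × 0.5 = 2.915.

E = 2.92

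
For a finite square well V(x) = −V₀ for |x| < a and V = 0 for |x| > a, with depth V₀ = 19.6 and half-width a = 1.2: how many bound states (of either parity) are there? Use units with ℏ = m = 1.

The dimensionless depth is z₀ = a√(2mV₀)/ℏ = 1.2 × √(39.20) = 7.513.
The even/odd transcendental equations gain one root per π/2 in z₀, giving N = 1 + ⌊2z₀/π⌋ = 1 + ⌊4.783⌋ = 5.

N = 5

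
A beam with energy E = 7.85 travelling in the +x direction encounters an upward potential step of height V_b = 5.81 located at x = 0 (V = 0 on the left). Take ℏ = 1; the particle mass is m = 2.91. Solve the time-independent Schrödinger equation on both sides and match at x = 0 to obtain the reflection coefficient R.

R = 0.105

The wavenumbers are k₁ = √(2mE)/ℏ = 6.759 on the left and k₂ = √(2m(E − V_b))/ℏ = 3.446 on the right.
Matching ψ and ψ′ at x = 0 gives r = (k₁ − k₂)/(k₁ + k₂), so R = r² = 0.1054 and T = 1 − R = 0.8946.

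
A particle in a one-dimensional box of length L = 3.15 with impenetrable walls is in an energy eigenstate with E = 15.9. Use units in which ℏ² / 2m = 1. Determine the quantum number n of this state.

n = 4

From E_n = n²π²ℏ²/(2mL²) invert to n = √(2mL²E)/(πℏ).
n = (3.15/π) × √(2 × 0.5 × 15.9) = 3.998 → n = 4.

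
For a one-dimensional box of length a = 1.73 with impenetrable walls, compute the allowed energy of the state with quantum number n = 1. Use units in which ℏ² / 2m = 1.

E = 3.30

Requiring ψ(0) = ψ(a) = 0 quantises k = nπ/a, hence E_n = ℏ²k²/2m = n²π²ℏ²/(2ma²).
E_1 = 1² × π² / (2 × 0.5 × 1.73²) = 3.298.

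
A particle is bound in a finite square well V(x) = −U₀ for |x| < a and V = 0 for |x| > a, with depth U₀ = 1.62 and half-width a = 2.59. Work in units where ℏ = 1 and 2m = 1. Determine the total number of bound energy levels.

The dimensionless depth is z₀ = a√(2mU₀)/ℏ = 2.59 × √(1.620) = 3.297.
The even/odd transcendental equations gain one root per π/2 in z₀, giving N = 1 + ⌊2z₀/π⌋ = 1 + ⌊2.099⌋ = 3.

N = 3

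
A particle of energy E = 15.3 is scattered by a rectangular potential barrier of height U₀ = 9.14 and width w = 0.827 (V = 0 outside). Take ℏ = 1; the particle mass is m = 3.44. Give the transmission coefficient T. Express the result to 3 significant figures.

T = 0.880

Above the barrier the interior wavenumber is k₂ = √(2m(E − U₀))/ℏ = 6.510, giving phase k₂w = 5.384.
Matching at both interfaces gives T⁻¹ = 1 + U₀² sin²(k₂w) / [4E(E − U₀)] = 1.136, hence T = 0.880.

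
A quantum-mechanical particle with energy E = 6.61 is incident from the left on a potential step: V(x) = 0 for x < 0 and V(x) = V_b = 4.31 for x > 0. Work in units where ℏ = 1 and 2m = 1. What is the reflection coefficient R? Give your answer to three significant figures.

On each side the TISE gives plane waves with k = √(2m(E − V))/ℏ: k₁ = √(2·½·6.61) = 2.571, k₂ = √(2·½·2.3) = 1.517.
Continuity of ψ and ψ′ at the step yields the reflection amplitude r = (k₁ − k₂)/(k₁ + k₂) = 0.2580; thus R = |r|² = 0.06654, T = 0.9335.

R = 0.0665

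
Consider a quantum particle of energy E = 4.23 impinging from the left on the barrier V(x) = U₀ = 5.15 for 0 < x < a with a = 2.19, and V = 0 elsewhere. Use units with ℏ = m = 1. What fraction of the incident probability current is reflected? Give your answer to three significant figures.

Since E < U₀ the interior solution is evanescent with decay constant κ = √(2m(U₀ − E))/ℏ = 1.356.
κa = 2.971, sinh(κa) = 9.727.
The exact tunnelling result is T⁻¹ = 1 + U₀² sinh²(κa) / [4E(U₀ − E)] = 162.2, so T = 0.00617.
R = 1 − T = 0.994.

R = 0.994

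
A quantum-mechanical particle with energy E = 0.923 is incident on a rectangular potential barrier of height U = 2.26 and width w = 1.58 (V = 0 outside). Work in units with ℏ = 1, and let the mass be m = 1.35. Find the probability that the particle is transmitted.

T = 0.00950

E < U: inside the barrier ψ ∝ e^{±κx} with κ = √(2m(U − E))/ℏ = 1.900.
κw = 3.002, sinh(κw) = 10.04.
Matching ψ, ψ′ at both faces gives T = [1 + U² sinh²(κw) / (4E(U − E))]⁻¹ = 1/105.3 = 0.00950.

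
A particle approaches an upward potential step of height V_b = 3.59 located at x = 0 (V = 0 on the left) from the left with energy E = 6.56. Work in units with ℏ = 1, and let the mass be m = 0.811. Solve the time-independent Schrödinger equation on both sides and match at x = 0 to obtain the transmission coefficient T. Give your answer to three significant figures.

T = 0.962

The wavenumbers are k₁ = √(2mE)/ℏ = 3.262 on the left and k₂ = √(2m(E − V_b))/ℏ = 2.195 on the right.
Continuity of ψ and ψ′ at the step yields the reflection amplitude r = (k₁ − k₂)/(k₁ + k₂) = 0.1956; thus R = |r|² = 0.03824, T = 0.9618.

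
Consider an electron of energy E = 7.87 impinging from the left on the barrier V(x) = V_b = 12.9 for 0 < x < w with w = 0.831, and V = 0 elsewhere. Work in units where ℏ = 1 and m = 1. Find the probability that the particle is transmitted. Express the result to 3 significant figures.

T = 0.0194

E < V_b: inside the barrier ψ ∝ e^{±κx} with κ = √(2m(V_b − E))/ℏ = 3.172.
κw = 2.636, sinh(κw) = 6.941.
Matching ψ, ψ′ at both faces gives T = [1 + V_b² sinh²(κw) / (4E(V_b − E))]⁻¹ = 1/51.63 = 0.0194.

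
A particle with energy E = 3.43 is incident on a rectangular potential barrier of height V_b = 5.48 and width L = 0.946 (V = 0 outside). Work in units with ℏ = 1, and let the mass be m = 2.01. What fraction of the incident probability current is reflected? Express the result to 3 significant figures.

R = 0.984

E < V_b: inside the barrier ψ ∝ e^{±κx} with κ = √(2m(V_b − E))/ℏ = 2.871.
κL = 2.716, sinh(κL) = 7.524.
Matching ψ, ψ′ at both faces gives T = [1 + V_b² sinh²(κL) / (4E(V_b − E))]⁻¹ = 1/61.45 = 0.0163.
R = 1 − T = 0.984.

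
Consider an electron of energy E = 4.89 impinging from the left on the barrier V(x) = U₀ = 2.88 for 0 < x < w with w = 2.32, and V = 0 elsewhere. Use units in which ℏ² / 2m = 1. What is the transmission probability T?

Above the barrier the interior wavenumber is k₂ = √(2m(E − U₀))/ℏ = 1.418, giving phase k₂w = 3.289.
Matching at both interfaces gives T⁻¹ = 1 + U₀² sin²(k₂w) / [4E(E − U₀)] = 1.005, hence T = 0.995.

T = 0.995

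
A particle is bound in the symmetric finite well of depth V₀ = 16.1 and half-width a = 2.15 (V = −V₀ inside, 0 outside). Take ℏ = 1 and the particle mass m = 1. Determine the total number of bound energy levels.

N = 8

Define the well-strength parameter z₀ = (a/ℏ)√(2mV₀) = 2.15 × √(2·1·16.1) = 12.20.
A new bound state (alternating even/odd) appears each time z₀ passes a multiple of π/2, so N = ⌊2z₀/π⌋ + 1 = ⌊7.767⌋ + 1 = 8.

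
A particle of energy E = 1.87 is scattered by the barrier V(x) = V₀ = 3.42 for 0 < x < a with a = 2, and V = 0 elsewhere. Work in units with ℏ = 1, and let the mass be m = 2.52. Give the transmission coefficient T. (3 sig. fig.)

T = 0.0000553

Since E < V₀ the interior solution is evanescent with decay constant κ = √(2m(V₀ − E))/ℏ = 2.795.
κa = 5.590, sinh(κa) = 133.9.
Matching ψ, ψ′ at both faces gives T = [1 + V₀² sinh²(κa) / (4E(V₀ − E))]⁻¹ = 1/18080 = 0.0000553.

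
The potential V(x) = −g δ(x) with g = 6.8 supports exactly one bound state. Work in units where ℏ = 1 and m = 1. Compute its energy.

The bound state is ψ(x) = √κ e^{−κ|x|}. The derivative jump ψ'(0⁺) − ψ'(0⁻) = −(2mg/ℏ²)ψ(0) fixes κ = mg/ℏ² = 6.800.
Then E = −ℏ²κ²/(2m) = −mg²/(2ℏ²) = -23.12.

E = -23.1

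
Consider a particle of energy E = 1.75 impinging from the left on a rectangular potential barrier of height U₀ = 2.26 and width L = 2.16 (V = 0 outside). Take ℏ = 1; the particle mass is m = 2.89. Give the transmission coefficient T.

Since E < U₀ the interior solution is evanescent with decay constant κ = √(2m(U₀ − E))/ℏ = 1.717.
κL = 3.709, sinh(κL) = 20.38.
The exact tunnelling result is T⁻¹ = 1 + U₀² sinh²(κL) / [4E(U₀ − E)] = 595.5, so T = 0.00168.

T = 0.00168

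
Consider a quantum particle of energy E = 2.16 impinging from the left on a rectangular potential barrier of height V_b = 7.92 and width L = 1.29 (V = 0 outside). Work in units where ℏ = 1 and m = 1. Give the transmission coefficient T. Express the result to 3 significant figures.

E < V_b: inside the barrier ψ ∝ e^{±κx} with κ = √(2m(V_b − E))/ℏ = 3.394.
κL = 4.378, sinh(κL) = 39.85.
Matching ψ, ψ′ at both faces gives T = [1 + V_b² sinh²(κL) / (4E(V_b − E))]⁻¹ = 1/2002 = 0.000499.

T = 0.000499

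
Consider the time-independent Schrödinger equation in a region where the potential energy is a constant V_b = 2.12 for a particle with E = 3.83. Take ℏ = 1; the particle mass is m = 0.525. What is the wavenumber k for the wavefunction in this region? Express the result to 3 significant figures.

k = 1.34

With E > V_b the solution is oscillatory, ψ ∝ e^{±ikx} with k = √(2m(E − V_b))/ℏ.
k = √(2 × 0.525 × 1.71) = 1.340.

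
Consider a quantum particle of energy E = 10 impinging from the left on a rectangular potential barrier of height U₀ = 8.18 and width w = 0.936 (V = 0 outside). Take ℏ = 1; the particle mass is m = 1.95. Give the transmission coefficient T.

E > U₀: inside the barrier k₂ = √(2m(E − U₀))/ℏ = 2.664, k₂w = 2.494.
Matching at both interfaces gives T⁻¹ = 1 + U₀² sin²(k₂w) / [4E(E − U₀)] = 1.335, hence T = 0.749.

T = 0.749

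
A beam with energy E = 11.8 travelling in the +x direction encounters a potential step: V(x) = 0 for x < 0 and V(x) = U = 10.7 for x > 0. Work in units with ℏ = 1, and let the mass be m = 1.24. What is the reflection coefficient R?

R = 0.283

The wavenumbers are k₁ = √(2mE)/ℏ = 5.410 on the left and k₂ = √(2m(E − U))/ℏ = 1.652 on the right.
Matching ψ and ψ′ at x = 0 gives r = (k₁ − k₂)/(k₁ + k₂), so R = r² = 0.2832 and T = 1 − R = 0.7168.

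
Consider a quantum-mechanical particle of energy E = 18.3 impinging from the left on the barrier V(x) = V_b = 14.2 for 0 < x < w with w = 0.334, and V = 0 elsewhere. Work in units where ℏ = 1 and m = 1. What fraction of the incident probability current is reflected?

E > V_b: inside the barrier k₂ = √(2m(E − V_b))/ℏ = 2.864, k₂w = 0.9564.
Matching at both interfaces gives T⁻¹ = 1 + V_b² sin²(k₂w) / [4E(E − V_b)] = 1.449, hence T = 0.690.
R = 1 − T = 0.310.

R = 0.310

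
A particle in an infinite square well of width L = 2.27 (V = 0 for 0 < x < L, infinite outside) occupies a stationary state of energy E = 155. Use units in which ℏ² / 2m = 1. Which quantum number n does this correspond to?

From E_n = n²π²ℏ²/(2mL²) invert to n = √(2mL²E)/(πℏ).
n = (2.27/π) × √(2 × 0.5 × 155) = 8.996 → n = 9.

n = 9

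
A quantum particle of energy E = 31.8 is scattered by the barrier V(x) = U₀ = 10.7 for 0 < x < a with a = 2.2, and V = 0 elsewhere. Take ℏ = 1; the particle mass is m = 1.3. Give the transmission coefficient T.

T = 0.987

E > U₀: inside the barrier k₂ = √(2m(E − U₀))/ℏ = 7.407, k₂a = 16.29.
Matching at both interfaces gives T⁻¹ = 1 + U₀² sin²(k₂a) / [4E(E − U₀)] = 1.013, hence T = 0.987.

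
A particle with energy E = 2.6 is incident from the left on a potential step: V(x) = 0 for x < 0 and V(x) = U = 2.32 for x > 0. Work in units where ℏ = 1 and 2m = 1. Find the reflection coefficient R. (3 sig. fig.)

On each side the TISE gives plane waves with k = √(2m(E − V))/ℏ: k₁ = √(2·½·2.6) = 1.612, k₂ = √(2·½·0.28) = 0.5292.
Matching ψ and ψ′ at x = 0 gives r = (k₁ − k₂)/(k₁ + k₂), so R = r² = 0.2559 and T = 1 − R = 0.7441.

R = 0.256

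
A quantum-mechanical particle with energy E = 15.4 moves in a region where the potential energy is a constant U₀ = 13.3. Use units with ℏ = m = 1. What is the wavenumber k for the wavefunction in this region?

With E > U₀ the solution is oscillatory, ψ ∝ e^{±ikx} with k = √(2m(E − U₀))/ℏ.
k = √(2 × 1 × 2.1) = 2.049.

k = 2.05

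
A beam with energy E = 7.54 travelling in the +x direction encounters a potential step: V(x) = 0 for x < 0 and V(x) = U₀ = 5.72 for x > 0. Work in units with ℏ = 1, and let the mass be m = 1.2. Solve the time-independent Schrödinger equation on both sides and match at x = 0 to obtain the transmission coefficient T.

On each side the TISE gives plane waves with k = √(2m(E − V))/ℏ: k₁ = √(2·1.2·7.54) = 4.254, k₂ = √(2·1.2·1.82) = 2.090.
Matching ψ and ψ′ at x = 0 gives r = (k₁ − k₂)/(k₁ + k₂), so R = r² = 0.1164 and T = 1 − R = 0.8836.

T = 0.884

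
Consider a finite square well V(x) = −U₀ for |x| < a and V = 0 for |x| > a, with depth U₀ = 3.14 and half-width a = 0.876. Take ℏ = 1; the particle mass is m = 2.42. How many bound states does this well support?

N = 3

The dimensionless depth is z₀ = a√(2mU₀)/ℏ = 0.876 × √(15.20) = 3.415.
A new bound state (alternating even/odd) appears each time z₀ passes a multiple of π/2, so N = ⌊2z₀/π⌋ + 1 = ⌊2.174⌋ + 1 = 3.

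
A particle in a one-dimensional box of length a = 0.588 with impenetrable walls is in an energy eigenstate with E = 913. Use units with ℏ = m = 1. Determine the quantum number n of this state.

From E_n = n²π²ℏ²/(2ma²) invert to n = √(2ma²E)/(πℏ).
n = (0.588/π) × √(2 × 1 × 913) = 7.998 → n = 8.

n = 8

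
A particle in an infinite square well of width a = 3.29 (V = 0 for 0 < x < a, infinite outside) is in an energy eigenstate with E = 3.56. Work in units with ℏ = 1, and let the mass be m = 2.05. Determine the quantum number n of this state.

For an infinite well E_n = n²π²ℏ²/(2ma²), so n = (a/πℏ)√(2mE).
n = (3.29/π) × √(2 × 2.05 × 3.56) = 4.001 → n = 4.

n = 4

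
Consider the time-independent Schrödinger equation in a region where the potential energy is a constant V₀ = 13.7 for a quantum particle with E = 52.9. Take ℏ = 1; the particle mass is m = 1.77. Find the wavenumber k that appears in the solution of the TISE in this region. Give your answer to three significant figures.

k = 11.8

With E > V₀ the solution is oscillatory, ψ ∝ e^{±ikx} with k = √(2m(E − V₀))/ℏ.
k = √(2 × 1.77 × 39.2) = 11.78.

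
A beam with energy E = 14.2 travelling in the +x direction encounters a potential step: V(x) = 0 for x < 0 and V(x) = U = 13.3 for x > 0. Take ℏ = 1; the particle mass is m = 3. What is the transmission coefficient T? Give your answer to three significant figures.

On each side the TISE gives plane waves with k = √(2m(E − V))/ℏ: k₁ = √(2·3·14.2) = 9.230, k₂ = √(2·3·0.9) = 2.324.
Continuity of ψ and ψ′ at the step yields the reflection amplitude r = (k₁ − k₂)/(k₁ + k₂) = 0.5978; thus R = |r|² = 0.3573, T = 0.6427.

T = 0.643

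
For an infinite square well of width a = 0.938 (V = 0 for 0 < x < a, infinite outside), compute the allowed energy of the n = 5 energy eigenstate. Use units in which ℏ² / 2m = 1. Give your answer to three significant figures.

E = 280

The infinite-well eigenfunctions ψ_n = √(2/a) sin(nπx/a) vanish at both walls, giving E_n = n²π²ℏ²/(2ma²).
E_5 = 5² × π² / (2 × 0.5 × 0.938²) = 280.4.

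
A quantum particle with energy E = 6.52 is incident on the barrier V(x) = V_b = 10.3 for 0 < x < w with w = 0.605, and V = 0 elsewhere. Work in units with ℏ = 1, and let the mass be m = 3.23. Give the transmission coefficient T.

T = 0.00937

Since E < V_b the interior solution is evanescent with decay constant κ = √(2m(V_b − E))/ℏ = 4.942.
κw = 2.990, sinh(κw) = 9.914.
Matching ψ, ψ′ at both faces gives T = [1 + V_b² sinh²(κw) / (4E(V_b − E))]⁻¹ = 1/106.8 = 0.00937.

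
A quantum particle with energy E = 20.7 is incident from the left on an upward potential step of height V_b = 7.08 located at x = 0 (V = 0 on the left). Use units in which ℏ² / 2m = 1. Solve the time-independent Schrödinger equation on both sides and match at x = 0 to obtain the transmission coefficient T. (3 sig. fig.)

The wavenumbers are k₁ = √(2mE)/ℏ = 4.550 on the left and k₂ = √(2m(E − V_b))/ℏ = 3.691 on the right.
Matching ψ and ψ′ at x = 0 gives r = (k₁ − k₂)/(k₁ + k₂), so R = r² = 0.01087 and T = 1 − R = 0.9891.

T = 0.989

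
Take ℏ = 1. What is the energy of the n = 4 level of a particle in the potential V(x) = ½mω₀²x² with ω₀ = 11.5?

E = 51.8

The oscillator eigenvalues are E_n = ℏω₀(n + ½), so E_4 = 11.5 × 4.5 = 51.75.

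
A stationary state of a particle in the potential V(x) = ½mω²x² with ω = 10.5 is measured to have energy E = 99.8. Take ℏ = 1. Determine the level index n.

n = 9

Invert E_n = (n + ½)ℏω: n = E/ℏω − ½ = 9.005, so n = 9.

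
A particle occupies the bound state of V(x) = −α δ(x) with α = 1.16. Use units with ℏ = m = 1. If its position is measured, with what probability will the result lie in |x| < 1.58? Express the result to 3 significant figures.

P = 0.974

The normalised bound state is ψ = √κ e^{−κ|x|} with κ = mα/ℏ² = 1.160.
P(|x| < d) = ∫_{−d}^{d} κ e^{−2κ|x|} dx = 1 − e^{−2κd} = 1 − e^{−3.666} = 0.9744.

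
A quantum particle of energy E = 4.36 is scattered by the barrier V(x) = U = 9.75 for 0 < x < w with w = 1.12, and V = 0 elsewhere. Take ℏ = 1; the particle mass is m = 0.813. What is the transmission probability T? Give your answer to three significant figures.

E < U: inside the barrier ψ ∝ e^{±κx} with κ = √(2m(U − E))/ℏ = 2.960.
κw = 3.316, sinh(κw) = 13.75.
The exact tunnelling result is T⁻¹ = 1 + U² sinh²(κw) / [4E(U − E)] = 192.3, so T = 0.00520.

T = 0.00520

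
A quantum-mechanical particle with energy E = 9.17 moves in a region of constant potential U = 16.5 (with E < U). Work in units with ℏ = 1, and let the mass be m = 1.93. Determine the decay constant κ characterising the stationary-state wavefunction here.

Since E < U the TISE in this region is ψ'' = κ²ψ with κ = √(2m(U − E))/ℏ.
κ = √(2 × 1.93 × 7.33) = 5.319.

κ = 5.32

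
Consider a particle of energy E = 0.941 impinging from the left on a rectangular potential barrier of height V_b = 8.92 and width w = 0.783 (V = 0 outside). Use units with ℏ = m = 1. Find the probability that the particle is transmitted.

T = 0.00290

E < V_b: inside the barrier ψ ∝ e^{±κx} with κ = √(2m(V_b − E))/ℏ = 3.995.
κw = 3.128, sinh(κw) = 11.39.
The exact tunnelling result is T⁻¹ = 1 + V_b² sinh²(κw) / [4E(V_b − E)] = 344.8, so T = 0.00290.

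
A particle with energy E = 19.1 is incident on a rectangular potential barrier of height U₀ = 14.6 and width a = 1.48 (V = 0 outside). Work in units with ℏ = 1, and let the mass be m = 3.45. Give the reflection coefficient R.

Above the barrier the interior wavenumber is k₂ = √(2m(E − U₀))/ℏ = 5.572, giving phase k₂a = 8.247.
T = [1 + U₀² sin²(k₂a) / (4E(E − U₀))]⁻¹ = 1/1.529 = 0.654.
R = 1 − T = 0.346.

R = 0.346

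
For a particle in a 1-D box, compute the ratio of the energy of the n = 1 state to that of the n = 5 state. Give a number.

0.04

E_n = n²π²ℏ²/(2mL²) so the ratio is n₂²/n₁² = 1/25 = 0.04.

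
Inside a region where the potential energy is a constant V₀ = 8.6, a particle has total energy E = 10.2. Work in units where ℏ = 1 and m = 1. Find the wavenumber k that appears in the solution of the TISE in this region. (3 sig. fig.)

k = 1.79

With E > V₀ the solution is oscillatory, ψ ∝ e^{±ikx} with k = √(2m(E − V₀))/ℏ.
k = √(2 × 1 × 1.6) = 1.789.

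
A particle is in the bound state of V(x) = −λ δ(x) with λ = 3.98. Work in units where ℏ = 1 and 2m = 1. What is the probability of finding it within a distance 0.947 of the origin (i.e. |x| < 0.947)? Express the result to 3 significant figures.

P = 0.977

The normalised bound state is ψ = √κ e^{−κ|x|} with κ = mλ/ℏ² = 1.990.
P(|x| < d) = ∫_{−d}^{d} κ e^{−2κ|x|} dx = 1 − e^{−2κd} = 1 − e^{−3.769} = 0.9769.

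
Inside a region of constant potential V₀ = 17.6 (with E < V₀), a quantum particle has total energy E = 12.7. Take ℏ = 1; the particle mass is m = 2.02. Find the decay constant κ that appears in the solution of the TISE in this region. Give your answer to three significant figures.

κ = 4.45

Since E < V₀ the TISE in this region is ψ'' = κ²ψ with κ = √(2m(V₀ − E))/ℏ.
κ = √(2 × 2.02 × 4.9) = 4.449.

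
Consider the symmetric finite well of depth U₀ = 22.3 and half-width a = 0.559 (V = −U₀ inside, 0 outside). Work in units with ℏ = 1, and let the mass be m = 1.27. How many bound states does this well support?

The dimensionless depth is z₀ = a√(2mU₀)/ℏ = 0.559 × √(56.64) = 4.207.
The even/odd transcendental equations gain one root per π/2 in z₀, giving N = 1 + ⌊2z₀/π⌋ = 1 + ⌊2.678⌋ = 3.

N = 3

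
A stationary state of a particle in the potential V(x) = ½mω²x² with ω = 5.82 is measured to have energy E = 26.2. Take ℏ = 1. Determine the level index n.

n = 4

Invert E_n = (n + ½)ℏω: n = E/ℏω − ½ = 4.002, so n = 4.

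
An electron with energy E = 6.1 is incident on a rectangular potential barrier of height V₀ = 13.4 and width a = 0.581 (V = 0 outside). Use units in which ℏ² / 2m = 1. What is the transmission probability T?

Since E < V₀ the interior solution is evanescent with decay constant κ = √(2m(V₀ − E))/ℏ = 2.702.
κa = 1.570, sinh(κa) = 2.299.
The exact tunnelling result is T⁻¹ = 1 + V₀² sinh²(κa) / [4E(V₀ − E)] = 6.327, so T = 0.158.

T = 0.158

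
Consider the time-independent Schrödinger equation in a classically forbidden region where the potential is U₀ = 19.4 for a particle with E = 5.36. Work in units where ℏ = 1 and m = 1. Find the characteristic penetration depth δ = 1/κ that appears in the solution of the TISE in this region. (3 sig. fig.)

Since E < U₀ the TISE in this region is ψ'' = κ²ψ with κ = √(2m(U₀ − E))/ℏ.
κ = √(2 × 1 × 14.04) = 5.299. The penetration depth is δ = 1/κ = 0.189.

δ = 0.189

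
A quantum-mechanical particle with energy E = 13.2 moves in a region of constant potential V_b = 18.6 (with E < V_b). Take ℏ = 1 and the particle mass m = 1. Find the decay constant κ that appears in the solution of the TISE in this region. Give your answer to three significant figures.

Since E < V_b the TISE in this region is ψ'' = κ²ψ with κ = √(2m(V_b − E))/ℏ.
κ = √(2 × 1 × 5.4) = 3.286.

κ = 3.29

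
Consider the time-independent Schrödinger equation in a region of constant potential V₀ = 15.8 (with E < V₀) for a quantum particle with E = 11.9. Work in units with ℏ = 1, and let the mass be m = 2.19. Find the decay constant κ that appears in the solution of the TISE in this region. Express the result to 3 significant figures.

Since E < V₀ the TISE in this region is ψ'' = κ²ψ with κ = √(2m(V₀ − E))/ℏ.
κ = √(2 × 2.19 × 3.9) = 4.133.

κ = 4.13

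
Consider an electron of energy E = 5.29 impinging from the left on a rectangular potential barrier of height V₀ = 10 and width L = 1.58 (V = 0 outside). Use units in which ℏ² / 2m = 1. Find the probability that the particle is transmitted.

E < V₀: inside the barrier ψ ∝ e^{±κx} with κ = √(2m(V₀ − E))/ℏ = 2.170.
κL = 3.429, sinh(κL) = 15.41.
Matching ψ, ψ′ at both faces gives T = [1 + V₀² sinh²(κL) / (4E(V₀ − E))]⁻¹ = 1/239.2 = 0.00418.

T = 0.00418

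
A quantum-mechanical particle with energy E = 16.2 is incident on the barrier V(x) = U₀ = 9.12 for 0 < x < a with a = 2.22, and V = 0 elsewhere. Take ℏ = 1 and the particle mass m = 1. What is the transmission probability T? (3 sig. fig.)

T = 0.877

Above the barrier the interior wavenumber is k₂ = √(2m(E − U₀))/ℏ = 3.763, giving phase k₂a = 8.354.
T = [1 + U₀² sin²(k₂a) / (4E(E − U₀))]⁻¹ = 1/1.140 = 0.877.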